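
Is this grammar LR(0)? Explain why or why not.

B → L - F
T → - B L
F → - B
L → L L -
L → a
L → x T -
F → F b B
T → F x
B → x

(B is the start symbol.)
No. Shift-reduce conflict between [B → x .] and [F → . - B]

A grammar is LR(0) if no state in the canonical LR(0) collection has:
  - both a shift item (dot before a terminal) and a complete item (shift-reduce conflict), or
  - two or more complete items (reduce-reduce conflict; the accept item [B' → B .] counts as a complete item here).

Augment with B' → B and build the canonical LR(0) collection (I0 = CLOSURE({[B' → . B]}), then GOTO on every symbol after a dot until no new states appear). It has 21 states:
  I0: { [B → . L - F], [B → . x], [B' → . B], [L → . L L -], [L → . a], [L → . x T -] }  — shift
  I1: { [B' → B .] }  — accept
  I2: { [B → L . - F], [L → . L L -], [L → . a], [L → . x T -], [L → L . L -] }  — shift
  I3: { [L → a .] }  — reduce
  I4: { [B → x .], [F → . - B], [F → . F b B], [L → x . T -], [T → . - B L], [T → . F x] }  — shift, reduce
  I5: { [B → . L - F], [B → . x], [F → - . B], [L → . L L -], [L → . a], [L → . x T -], [T → - . B L] }  — shift
  I6: { [F → F . b B], [T → F . x] }  — shift
  I7: { [L → x T . -] }  — shift
  I8: { [L → x T - .] }  — reduce
  I9: { [B → . L - F], [B → . x], [F → F b . B], [L → . L L -], [L → . a], [L → . x T -] }  — shift
  I10: { [T → F x .] }  — reduce
  I11: { [F → F b B .] }  — reduce
  I12: { [F → - B .], [L → . L L -], [L → . a], [L → . x T -], [T → - B . L] }  — shift, reduce
  I13: { [L → . L L -], [L → . a], [L → . x T -], [L → L . L -], [T → - B L .] }  — shift, reduce
  I14: { [F → . - B], [F → . F b B], [L → x . T -], [T → . - B L], [T → . F x] }  — shift
  I15: { [L → . L L -], [L → . a], [L → . x T -], [L → L . L -], [L → L L . -] }  — shift
  I16: { [L → L L - .] }  — reduce
  I17: { [B → L - . F], [F → . - B], [F → . F b B] }  — shift
  I18: { [B → . L - F], [B → . x], [F → - . B], [L → . L L -], [L → . a], [L → . x T -] }  — shift
  I19: { [B → L - F .], [F → F . b B] }  — shift, reduce
  I20: { [F → - B .] }  — reduce

Conflict in state I4:
  Shift-reduce conflict between [B → x .] and [F → . - B]
So the grammar is NOT LR(0).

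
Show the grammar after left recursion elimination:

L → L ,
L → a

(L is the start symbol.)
L is directly left-recursive. The standard transformation for
  A → A α₁ | ... | A α_m | β₁ | ... | β_n
is
  A  → β₁ A' | ... | β_n A'
  A' → α₁ A' | ... | α_m A' | ε

L → a becomes L → a L'
L → L , becomes L' → , L'
Add L' → ε

Resulting grammar:
L → a L'
L' → , L'
L' → ε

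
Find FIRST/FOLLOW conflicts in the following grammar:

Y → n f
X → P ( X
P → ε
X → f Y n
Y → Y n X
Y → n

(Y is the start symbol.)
Nullable non-terminals: P.
P has a nullable alternative but only one production, so nothing to check.

X, Y have no nullable alternative, so no FIRST/FOLLOW check is needed there.

No FIRST/FOLLOW conflicts found.

Answer: No FIRST/FOLLOW conflicts.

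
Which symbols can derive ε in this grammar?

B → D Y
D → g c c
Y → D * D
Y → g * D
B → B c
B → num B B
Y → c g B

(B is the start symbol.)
There are no ε-productions, so no non-terminal can derive ε.
No non-terminals are nullable.

Answer: None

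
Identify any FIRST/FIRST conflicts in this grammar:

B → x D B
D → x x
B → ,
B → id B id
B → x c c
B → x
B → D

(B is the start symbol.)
A FIRST/FIRST conflict occurs when two productions N → α and N → β for the same non-terminal have FIRST(α) ∩ FIRST(β) ≠ ∅ (with ε ∈ FIRST of a nullable right-hand side, so two nullable alternatives also conflict).

FIRST sets of the non-terminals at (or reachable through a nullable prefix from) the front of some alternative:
  FIRST(D) = { 'x' }

Productions for B:
  B → x D B: FIRST = { 'x' }
  B → ,: FIRST = { ',' }
  B → id B id: FIRST = { 'id' }
  B → x c c: FIRST = { 'x' }
  B → x: FIRST = { 'x' }
  B → D: FIRST = { 'x' }
D has only one production, so no FIRST/FIRST conflict is possible there.

Conflict for B: B → x D B and B → x c c
  Overlap: { 'x' }
Conflict for B: B → x D B and B → x
  Overlap: { 'x' }
Conflict for B: B → x D B and B → D
  Overlap: { 'x' }
Conflict for B: B → x c c and B → x
  Overlap: { 'x' }
Conflict for B: B → x c c and B → D
  Overlap: { 'x' }
Conflict for B: B → x and B → D
  Overlap: { 'x' }

Answer: Yes. B → x D B / B → x c c on { 'x' }; B → x D B / B → x on { 'x' }; B → x D B / B → D on { 'x' }; B → x c c / B → x on { 'x' }; B → x c c / B → D on { 'x' }; B → x / B → D on { 'x' }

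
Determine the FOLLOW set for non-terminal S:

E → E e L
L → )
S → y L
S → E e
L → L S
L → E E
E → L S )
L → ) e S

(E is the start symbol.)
To compute FOLLOW(S), find every occurrence of S on a right-hand side N → α S β: add FIRST(β) \ {ε}, and if β is empty or nullable also add FOLLOW(N). Iterate to a fixed point.

In L → L S: S is at the end, add FOLLOW(L)
In E → L S ): S is followed by ')', add FIRST(')') \ {ε} = { ')' }
In L → ) e S: S is at the end, add FOLLOW(L)

The FOLLOW sets referred to above (computed the same way, to a fixed point):
  FOLLOW(L) = { $, ')', 'e', 'y' }

Taking the union: FOLLOW(S) = { $, ')', 'e', 'y' }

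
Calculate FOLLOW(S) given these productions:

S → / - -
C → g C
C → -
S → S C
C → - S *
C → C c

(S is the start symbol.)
To compute FOLLOW(S), find every occurrence of S on a right-hand side N → α S β: add FIRST(β) \ {ε}, and if β is empty or nullable also add FOLLOW(N). Iterate to a fixed point.

S is the start symbol, so $ ∈ FOLLOW(S).
In S → S C: S is followed by C, add FIRST(C) \ {ε} = { '-', 'g' }
In C → - S *: S is followed by '*', add FIRST('*') \ {ε} = { '*' }

Taking the union: FOLLOW(S) = { $, '*', '-', 'g' }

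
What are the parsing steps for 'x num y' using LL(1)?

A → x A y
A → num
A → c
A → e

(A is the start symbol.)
LL(1) parsing maintains a stack (initially the start symbol over $) and the input. At each step: if the stack top is a terminal, match it against the current input token; if it is a non-terminal N, replace it with the RHS of M[N, lookahead] (the unique production whose predict set contains the lookahead).

Stack is shown with the top on the left.

Stack    Input      Action
--------------------------
A $      x num y $  output A → x A y
x A y $  x num y $  match 'x'
A y $    num y $    output A → num
num y $  num y $    match 'num'
y $      y $        match 'y'
$        $          accept

The string is accepted.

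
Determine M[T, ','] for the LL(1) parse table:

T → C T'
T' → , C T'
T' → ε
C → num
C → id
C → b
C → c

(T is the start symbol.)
To find M[T, ','], we find productions for T where ',' is in the predict set (PREDICT(N → α) = (FIRST(α) \ {ε}) ∪ (FOLLOW(N) if α ⇒* ε)).

Relevant sets:
  FIRST(C) = { 'b', 'c', 'id', 'num' }

T → C T': PREDICT = { 'b', 'c', 'id', 'num' }

M[T, ','] is empty (no production applies)

Answer: Empty (error entry)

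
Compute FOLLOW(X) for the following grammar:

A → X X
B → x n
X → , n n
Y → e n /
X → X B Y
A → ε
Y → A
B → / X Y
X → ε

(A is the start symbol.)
{ $, ',', '/', 'e', 'x' }

To compute FOLLOW(X), find every occurrence of X on a right-hand side N → α X β: add FIRST(β) \ {ε}, and if β is empty or nullable also add FOLLOW(N). Iterate to a fixed point.

In A → X X: X is followed by X, add FIRST(X) \ {ε} = { ',', '/', 'x' }
  X is nullable, so also add FOLLOW(A)
In A → X X: X is at the end, add FOLLOW(A)
In X → X B Y: X is followed by B Y, add FIRST(B Y) \ {ε} = { '/', 'x' }
In B → / X Y: X is followed by Y, add FIRST(Y) \ {ε} = { ',', '/', 'e', 'x' }
  Y is nullable, so also add FOLLOW(B)

The FOLLOW sets referred to above (computed the same way, to a fixed point):
  FOLLOW(A) = { $, ',', '/', 'e', 'x' }
  FOLLOW(B) = { $, ',', '/', 'e', 'x' }

Taking the union: FOLLOW(X) = { $, ',', '/', 'e', 'x' }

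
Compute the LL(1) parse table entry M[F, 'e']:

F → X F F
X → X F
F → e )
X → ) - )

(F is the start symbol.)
To find M[F, 'e'], we find productions for F where 'e' is in the predict set (PREDICT(N → α) = (FIRST(α) \ {ε}) ∪ (FOLLOW(N) if α ⇒* ε)).

Relevant sets:
  FIRST(X) = { ')' }

F → X F F: PREDICT = { ')' }
F → e ): PREDICT = { 'e' }
  'e' is in predict set, so this production goes in M[F, 'e']

M[F, 'e'] = F → e )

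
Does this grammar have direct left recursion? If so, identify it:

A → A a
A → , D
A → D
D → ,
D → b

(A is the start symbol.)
Direct left recursion occurs when N → N α for some non-terminal N (the right-hand side begins with the left-hand side itself).

A → A a: LEFT RECURSIVE (starts with A)
A → , D: starts with ','
A → D: starts with D
D → ,: starts with ','
D → b: starts with b

The grammar has direct left recursion on: A.

Answer: Yes, A is left-recursive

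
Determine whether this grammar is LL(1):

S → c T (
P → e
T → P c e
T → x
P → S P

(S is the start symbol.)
Yes, the grammar is LL(1).

A grammar is LL(1) if for each non-terminal N with multiple productions, the predict sets of those productions are pairwise disjoint, where PREDICT(N → α) = (FIRST(α) \ {ε}) ∪ (FOLLOW(N) if α ⇒* ε).

Relevant sets:
  FIRST(S) = { 'c' }
  FIRST(P) = { 'c', 'e' }

For P:
  PREDICT(P → e) = { 'e' }
  PREDICT(P → S P) = { 'c' }
For T:
  PREDICT(T → P c e) = { 'c', 'e' }
  PREDICT(T → x) = { 'x' }
S has a single production, so nothing to check there.

All predict sets are disjoint. The grammar IS LL(1).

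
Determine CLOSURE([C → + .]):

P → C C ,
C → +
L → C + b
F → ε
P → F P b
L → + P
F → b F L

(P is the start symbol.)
{ [C → + .] }

Start with: [C → + .]
The dot is at the end, so nothing is added.

CLOSURE = { [C → + .] }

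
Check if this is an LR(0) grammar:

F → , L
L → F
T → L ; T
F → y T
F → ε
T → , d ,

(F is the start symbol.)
No. Shift-reduce conflict between [F → .] and [F → . , L]

Augment with F' → F and build the canonical LR(0) collection (I0 = CLOSURE({[F' → . F]}), then GOTO on every symbol after a dot until no new states appear). It has 13 states:
  I0: { [F → . , L], [F → . y T], [F → .], [F' → . F] }  — shift, reduce
  I1: { [F → , . L], [F → . , L], [F → . y T], [F → .], [L → . F] }  — shift, reduce
  I2: { [F' → F .] }  — accept
  I3: { [F → . , L], [F → . y T], [F → .], [F → y . T], [L → . F], [T → . , d ,], [T → . L ; T] }  — shift, reduce
  I4: { [F → , . L], [F → . , L], [F → . y T], [F → .], [L → . F], [T → , . d ,] }  — shift, reduce
  I5: { [L → F .] }  — reduce
  I6: { [T → L . ; T] }  — shift
  I7: { [F → y T .] }  — reduce
  I8: { [F → . , L], [F → . y T], [F → .], [L → . F], [T → . , d ,], [T → . L ; T], [T → L ; . T] }  — shift, reduce
  I9: { [T → L ; T .] }  — reduce
  I10: { [F → , L .] }  — reduce
  I11: { [T → , d . ,] }  — shift
  I12: { [T → , d , .] }  — reduce

Conflict in state I0:
  Shift-reduce conflict between [F → .] and [F → . , L]
So the grammar is NOT LR(0).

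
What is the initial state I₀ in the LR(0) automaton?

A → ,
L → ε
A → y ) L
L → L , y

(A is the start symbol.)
{ [A → . ,], [A → . y ) L], [A' → . A] }

First, augment the grammar with A' → A
I₀ = CLOSURE({ [A' → . A] }):
  [A' → . A] has the dot before A: add [A → . ,], [A → . y ) L]
No further items can be added.

I₀ = { [A → . ,], [A → . y ) L], [A' → . A] }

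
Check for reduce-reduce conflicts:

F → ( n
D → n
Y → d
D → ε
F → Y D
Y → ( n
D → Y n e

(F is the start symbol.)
Yes — I12: [F → ( n .] vs [Y → ( n .]

Augment with F' → F and build the canonical LR(0) collection (I0 = CLOSURE({[F' → . F]}), then GOTO on every symbol after a dot until no new states appear). It has 13 states:
  I0: { [F → . ( n], [F → . Y D], [F' → . F], [Y → . ( n], [Y → . d] }  — shift
  I1: { [F → ( . n], [Y → ( . n] }  — shift
  I2: { [F' → F .] }  — accept
  I3: { [D → . Y n e], [D → . n], [D → .], [F → Y . D], [Y → . ( n], [Y → . d] }  — shift, reduce
  I4: { [Y → d .] }  — reduce
  I5: { [Y → ( . n] }  — shift
  I6: { [F → Y D .] }  — reduce
  I7: { [D → Y . n e] }  — shift
  I8: { [D → n .] }  — reduce
  I9: { [D → Y n . e] }  — shift
  I10: { [D → Y n e .] }  — reduce
  I11: { [Y → ( n .] }  — reduce
  I12: { [F → ( n .], [Y → ( n .] }  — 2 reduces

I12 contains complete items [F → ( n .], [Y → ( n .] — reduce-reduce conflict.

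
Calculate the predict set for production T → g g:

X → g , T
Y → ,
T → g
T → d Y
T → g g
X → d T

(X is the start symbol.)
{ 'g' }

PREDICT(T → g g) = (FIRST(RHS) \ {ε}) ∪ (FOLLOW(T) if ε ∈ FIRST(RHS), i.e. RHS ⇒* ε)
FIRST(g g) = { 'g' }
ε ∉ FIRST(g g), so FOLLOW(T) is not added.
PREDICT(T → g g) = { 'g' }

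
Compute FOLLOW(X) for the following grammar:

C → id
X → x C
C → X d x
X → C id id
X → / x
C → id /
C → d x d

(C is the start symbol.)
To compute FOLLOW(X), find every occurrence of X on a right-hand side N → α X β: add FIRST(β) \ {ε}, and if β is empty or nullable also add FOLLOW(N). Iterate to a fixed point.

In C → X d x: X is followed by d x, add FIRST(d x) \ {ε} = { 'd' }

Taking the union: FOLLOW(X) = { 'd' }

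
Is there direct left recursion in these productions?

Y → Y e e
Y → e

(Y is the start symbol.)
Yes, Y is left-recursive

Y → Y e e: LEFT RECURSIVE (starts with Y)
Y → e: starts with e

The grammar has direct left recursion on: Y.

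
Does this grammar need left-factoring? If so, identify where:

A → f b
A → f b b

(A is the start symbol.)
Left-factoring is needed when two productions for the same non-terminal
share a common prefix on the right-hand side.

Productions for A:
  A → f b
  A → f b b

Found common prefix 'f b' in productions for A

Answer: Yes, A has productions with common prefix 'f b'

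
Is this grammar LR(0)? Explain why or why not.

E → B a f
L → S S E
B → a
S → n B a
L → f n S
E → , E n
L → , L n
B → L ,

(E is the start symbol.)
A grammar is LR(0) if no state in the canonical LR(0) collection has:
  - both a shift item (dot before a terminal) and a complete item (shift-reduce conflict), or
  - two or more complete items (reduce-reduce conflict; the accept item [E' → E .] counts as a complete item here).

Augment with E' → E and build the canonical LR(0) collection (I0 = CLOSURE({[E' → . E]}), then GOTO on every symbol after a dot until no new states appear). It has 24 states:
  I0: { [B → . L ,], [B → . a], [E → . , E n], [E → . B a f], [E' → . E], [L → . , L n], [L → . S S E], [L → . f n S], [S → . n B a] }  — shift
  I1: { [B → . L ,], [B → . a], [E → , . E n], [E → . , E n], [E → . B a f], [L → , . L n], [L → . , L n], [L → . S S E], [L → . f n S], [S → . n B a] }  — shift
  I2: { [E → B . a f] }  — shift
  I3: { [E' → E .] }  — accept
  I4: { [B → L . ,] }  — shift
  I5: { [L → S . S E], [S → . n B a] }  — shift
  I6: { [B → a .] }  — reduce
  I7: { [L → f . n S] }  — shift
  I8: { [B → . L ,], [B → . a], [L → . , L n], [L → . S S E], [L → . f n S], [S → . n B a], [S → n . B a] }  — shift
  I9: { [L → , . L n], [L → . , L n], [L → . S S E], [L → . f n S], [S → . n B a] }  — shift
  I10: { [S → n B . a] }  — shift
  I11: { [S → n B a .] }  — reduce
  I12: { [L → , L . n] }  — shift
  I13: { [L → , L n .] }  — reduce
  I14: { [L → f n . S], [S → . n B a] }  — shift
  I15: { [L → f n S .] }  — reduce
  I16: { [B → . L ,], [B → . a], [E → . , E n], [E → . B a f], [L → . , L n], [L → . S S E], [L → . f n S], [L → S S . E], [S → . n B a] }  — shift
  I17: { [L → S S E .] }  — reduce
  I18: { [B → L , .] }  — reduce
  I19: { [E → B a . f] }  — shift
  I20: { [E → B a f .] }  — reduce
  I21: { [E → , E . n] }  — shift
  I22: { [B → L . ,], [L → , L . n] }  — shift
  I23: { [E → , E n .] }  — reduce

Every state is either a pure shift/goto state or contains exactly one complete item and nothing to shift — no conflicts. The grammar is LR(0).

Answer: Yes, the grammar is LR(0)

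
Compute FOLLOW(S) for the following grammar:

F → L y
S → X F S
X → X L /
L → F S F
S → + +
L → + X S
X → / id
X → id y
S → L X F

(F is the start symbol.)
To compute FOLLOW(S), find every occurrence of S on a right-hand side N → α S β: add FIRST(β) \ {ε}, and if β is empty or nullable also add FOLLOW(N). Iterate to a fixed point.

In S → X F S: S is at the end; this adds FOLLOW(S) to itself — nothing new
In L → F S F: S is followed by F, add FIRST(F) \ {ε} = { '+' }
In L → + X S: S is at the end, add FOLLOW(L)

The FOLLOW sets referred to above (computed the same way, to a fixed point):
  FOLLOW(L) = { '/', 'id', 'y' }

Taking the union: FOLLOW(S) = { '+', '/', 'id', 'y' }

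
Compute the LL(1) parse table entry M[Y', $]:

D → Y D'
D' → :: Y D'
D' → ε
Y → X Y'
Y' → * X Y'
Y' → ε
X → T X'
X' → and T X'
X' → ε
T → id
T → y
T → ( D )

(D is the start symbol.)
Y' → ε

To find M[Y', $], we find productions for Y' where $ is in the predict set (PREDICT(N → α) = (FIRST(α) \ {ε}) ∪ (FOLLOW(N) if α ⇒* ε)).

Relevant sets:
  FOLLOW(Y') = { $, ')', '::' }

Y' → * X Y': PREDICT = { '*' }
Y' → ε: PREDICT = { $, ')', '::' }
  $ is in predict set, so this production goes in M[Y', $]

M[Y', $] = Y' → ε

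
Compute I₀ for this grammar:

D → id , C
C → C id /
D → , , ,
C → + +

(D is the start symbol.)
{ [D → . , , ,], [D → . id , C], [D' → . D] }

First, augment the grammar with D' → D
I₀ = CLOSURE({ [D' → . D] }):
  [D' → . D] has the dot before D: add [D → . id , C], [D → . , , ,]
No further items can be added.

I₀ = { [D → . , , ,], [D → . id , C], [D' → . D] }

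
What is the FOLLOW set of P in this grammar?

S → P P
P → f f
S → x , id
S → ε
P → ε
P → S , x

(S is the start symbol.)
To compute FOLLOW(P), find every occurrence of P on a right-hand side N → α P β: add FIRST(β) \ {ε}, and if β is empty or nullable also add FOLLOW(N). Iterate to a fixed point.

In S → P P: P is followed by P, add FIRST(P) \ {ε} = { ',', 'f', 'x' }
  P is nullable, so also add FOLLOW(S)
In S → P P: P is at the end, add FOLLOW(S)

The FOLLOW sets referred to above (computed the same way, to a fixed point):
  FOLLOW(S) = { $, ',' }

Taking the union: FOLLOW(P) = { $, ',', 'f', 'x' }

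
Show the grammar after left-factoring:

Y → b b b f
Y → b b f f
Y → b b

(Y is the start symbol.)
Y → b b Y'
Y' → b f
Y' → f f
Y' → ε

Left-factoring transforms A → αβ₁ | αβ₂ into A → αA' and A' → β₁ | β₂
(α is the longest common prefix among the alternatives). Repeat until
no nonterminal has two alternatives with a common prefix.

Round 1: Y has alternatives sharing prefix 'b b'. Introduce Y': Y → b b Y'
  Add: Y' → b f
  Add: Y' → f f
  Add: Y' → ε

No remaining common prefixes — done.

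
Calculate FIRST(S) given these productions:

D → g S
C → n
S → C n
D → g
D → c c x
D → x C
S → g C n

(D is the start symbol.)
FIRST sets of the other non-terminals involved (by the same procedure, iterated to a fixed point):
  FIRST(C) = { 'n' }

From S → C n:
  - C is a non-terminal: add FIRST(C) \ {ε} = { 'n' }
    C is not nullable, so stop
From S → g C n:
  - g is a terminal: add 'g' and stop

Collecting: FIRST(S) = { 'g', 'n' }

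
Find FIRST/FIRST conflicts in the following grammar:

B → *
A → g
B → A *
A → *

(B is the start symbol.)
Yes. B → '*' / B → A '*' on { '*' }

A FIRST/FIRST conflict occurs when two productions N → α and N → β for the same non-terminal have FIRST(α) ∩ FIRST(β) ≠ ∅ (with ε ∈ FIRST of a nullable right-hand side, so two nullable alternatives also conflict).

FIRST sets of the non-terminals at (or reachable through a nullable prefix from) the front of some alternative:
  FIRST(A) = { '*', 'g' }

Productions for B:
  B → *: FIRST = { '*' }
  B → A *: FIRST = { '*', 'g' }
Productions for A:
  A → g: FIRST = { 'g' }
  A → *: FIRST = { '*' }

Conflict for B: B → * and B → A *
  Overlap: { '*' }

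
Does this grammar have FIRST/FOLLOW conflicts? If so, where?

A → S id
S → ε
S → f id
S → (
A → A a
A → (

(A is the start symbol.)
No FIRST/FOLLOW conflicts.

Nullable non-terminals: S.

S: nullable alternative(s) S → ε; FOLLOW(S) = { 'id' }
  S → ε: FIRST \ {ε} = { } — this is the only nullable alternative, skip
  S → f id: FIRST \ {ε} = { 'f' } — disjoint from FOLLOW(S)
  S → (: FIRST \ {ε} = { '(' } — disjoint from FOLLOW(S)

A has no nullable alternative, so no FIRST/FOLLOW check is needed there.

No FIRST/FOLLOW conflicts found.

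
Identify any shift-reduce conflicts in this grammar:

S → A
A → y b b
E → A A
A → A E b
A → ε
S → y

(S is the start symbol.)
Yes — I0: [A → .] vs [A → . y b b]; I1: [A → .] vs [A → . y b b]; I3: [S → y .] vs [A → y . b b]; I6: [A → .] vs [A → . y b b]; I10: [A → .] vs [A → . y b b]

Augment with S' → S and build the canonical LR(0) collection (I0 = CLOSURE({[S' → . S]}), then GOTO on every symbol after a dot until no new states appear). It has 11 states:
  I0: { [A → . A E b], [A → . y b b], [A → .], [S → . A], [S → . y], [S' → . S] }  — shift, reduce
  I1: { [A → . A E b], [A → . y b b], [A → .], [A → A . E b], [E → . A A], [S → A .] }  — shift, 2 reduces
  I2: { [S' → S .] }  — accept
  I3: { [A → y . b b], [S → y .] }  — shift, reduce
  I4: { [A → y b . b] }  — shift
  I5: { [A → y b b .] }  — reduce
  I6: { [A → . A E b], [A → . y b b], [A → .], [A → A . E b], [E → . A A], [E → A . A] }  — shift, reduce
  I7: { [A → A E . b] }  — shift
  I8: { [A → y . b b] }  — shift
  I9: { [A → A E b .] }  — reduce
  I10: { [A → . A E b], [A → . y b b], [A → .], [A → A . E b], [E → . A A], [E → A . A], [E → A A .] }  — shift, 2 reduces

I0 contains reduce item [A → .] and shift items [A → . y b b], [S → . y] — shift-reduce conflict.
I1 contains reduce items [A → .], [S → A .] and shift item [A → . y b b] — shift-reduce conflict.
I3 contains reduce item [S → y .] and shift item [A → y . b b] — shift-reduce conflict.
I6 contains reduce item [A → .] and shift item [A → . y b b] — shift-reduce conflict.
I10 contains reduce items [A → .], [E → A A .] and shift item [A → . y b b] — shift-reduce conflict.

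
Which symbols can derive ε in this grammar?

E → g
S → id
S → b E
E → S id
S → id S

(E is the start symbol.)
None

There are no ε-productions, so no non-terminal can derive ε.
No non-terminals are nullable.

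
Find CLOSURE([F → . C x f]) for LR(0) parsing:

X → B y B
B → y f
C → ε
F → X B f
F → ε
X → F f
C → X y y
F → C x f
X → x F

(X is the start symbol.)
{ [B → . y f], [C → . X y y], [C → .], [F → . C x f], [F → . X B f], [F → .], [X → . B y B], [X → . F f], [X → . x F] }

Start with: [F → . C x f]
  [F → . C x f] has the dot before C: add [C → .], [C → . X y y]
  [C → . X y y] has the dot before X: add [X → . B y B], [X → . F f], [X → . x F]
  [X → . B y B] has the dot before B: add [B → . y f]
  [X → . F f] has the dot before F: add [F → . X B f], [F → .]
No further items can be added.

CLOSURE = { [B → . y f], [C → . X y y], [C → .], [F → . C x f], [F → . X B f], [F → .], [X → . B y B], [X → . F f], [X → . x F] }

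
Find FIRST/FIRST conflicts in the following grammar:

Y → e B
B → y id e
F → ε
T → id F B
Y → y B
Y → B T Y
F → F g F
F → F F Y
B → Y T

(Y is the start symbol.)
FIRST sets of the non-terminals at (or reachable through a nullable prefix from) the front of some alternative:
  FIRST(B) = { 'e', 'y' }
  FIRST(Y) = { 'e', 'y' }
  FIRST(F) = { 'e', 'g', 'y', ε }

Productions for Y:
  Y → e B: FIRST = { 'e' }
  Y → y B: FIRST = { 'y' }
  Y → B T Y: FIRST = { 'e', 'y' }
Productions for B:
  B → y id e: FIRST = { 'y' }
  B → Y T: FIRST = { 'e', 'y' }
Productions for F:
  F → ε: FIRST = { ε }
  F → F g F: FIRST = { 'e', 'g', 'y' }
  F → F F Y: FIRST = { 'e', 'g', 'y' }
T has only one production, so no FIRST/FIRST conflict is possible there.

Conflict for Y: Y → e B and Y → B T Y
  Overlap: { 'e' }
Conflict for Y: Y → y B and Y → B T Y
  Overlap: { 'y' }
Conflict for B: B → y id e and B → Y T
  Overlap: { 'y' }
Conflict for F: F → F g F and F → F F Y
  Overlap: { 'e', 'g', 'y' }

Answer: Yes. Y → e B / Y → B T Y on { 'e' }; Y → y B / Y → B T Y on { 'y' }; B → y id e / B → Y T on { 'y' }; F → F g F / F → F F Y on { 'e', 'g', 'y' }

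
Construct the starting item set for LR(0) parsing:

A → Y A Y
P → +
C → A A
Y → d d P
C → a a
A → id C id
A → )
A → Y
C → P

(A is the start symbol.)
First, augment the grammar with A' → A
I₀ = CLOSURE({ [A' → . A] }):
  [A' → . A] has the dot before A: add [A → . Y A Y], [A → . id C id], [A → . )], [A → . Y]
  [A → . Y A Y] has the dot before Y: add [Y → . d d P]
No further items can be added.

I₀ = { [A → . )], [A → . Y A Y], [A → . Y], [A → . id C id], [A' → . A], [Y → . d d P] }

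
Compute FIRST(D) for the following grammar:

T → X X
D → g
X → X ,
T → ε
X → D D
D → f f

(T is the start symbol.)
From D → g:
  - g is a terminal: add 'g' and stop
From D → f f:
  - f is a terminal: add 'f' and stop

Collecting: FIRST(D) = { 'f', 'g' }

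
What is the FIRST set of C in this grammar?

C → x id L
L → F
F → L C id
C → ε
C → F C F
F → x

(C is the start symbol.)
FIRST sets of the other non-terminals involved (by the same procedure, iterated to a fixed point):
  FIRST(F) = { 'x' }

From C → x id L:
  - x is a terminal: add 'x' and stop
From C → ε:
  - ε-production, so ε ∈ FIRST(C)
From C → F C F:
  - F is a non-terminal: add FIRST(F) \ {ε} = { 'x' }
    F is not nullable, so stop

Collecting: FIRST(C) = { 'x', ε }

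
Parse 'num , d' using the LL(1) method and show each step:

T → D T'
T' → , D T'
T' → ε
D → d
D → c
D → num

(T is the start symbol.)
Stack is shown with the top on the left.

Stack     Input      Action
---------------------------
T $       num , d $  output T → D T'
D T' $    num , d $  output D → num
num T' $  num , d $  match 'num'
T' $      , d $      output T' → , D T'
, D T' $  , d $      match ','
D T' $    d $        output D → d
d T' $    d $        match 'd'
T' $      $          output T' → ε
$         $          accept

The string is accepted.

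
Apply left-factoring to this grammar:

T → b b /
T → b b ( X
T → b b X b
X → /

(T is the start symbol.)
Left-factoring transforms A → αβ₁ | αβ₂ into A → αA' and A' → β₁ | β₂
(α is the longest common prefix among the alternatives). Repeat until
no nonterminal has two alternatives with a common prefix.

Round 1: T has alternatives sharing prefix 'b b'. Introduce T': T → b b T'
  Add: T' → /
  Add: T' → ( X
  Add: T' → X b

No remaining common prefixes — done.

Resulting grammar:
T → b b T'
T' → /
T' → ( X
T' → X b
X → /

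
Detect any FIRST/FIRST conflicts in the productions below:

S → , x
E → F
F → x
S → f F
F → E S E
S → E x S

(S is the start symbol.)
Yes. F → x / F → E S E on { 'x' }

FIRST sets of the non-terminals at (or reachable through a nullable prefix from) the front of some alternative:
  FIRST(E) = { 'x' }

Productions for S:
  S → , x: FIRST = { ',' }
  S → f F: FIRST = { 'f' }
  S → E x S: FIRST = { 'x' }
Productions for F:
  F → x: FIRST = { 'x' }
  F → E S E: FIRST = { 'x' }
E has only one production, so no FIRST/FIRST conflict is possible there.

Conflict for F: F → x and F → E S E
  Overlap: { 'x' }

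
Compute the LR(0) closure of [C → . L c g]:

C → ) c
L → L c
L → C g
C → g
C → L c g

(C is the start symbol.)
{ [C → . ) c], [C → . L c g], [C → . g], [L → . C g], [L → . L c] }

Start with: [C → . L c g]
  [C → . L c g] has the dot before L: add [L → . L c], [L → . C g]
  [L → . C g] has the dot before C: add [C → . ) c], [C → . g]
No further items can be added.

CLOSURE = { [C → . ) c], [C → . L c g], [C → . g], [L → . C g], [L → . L c] }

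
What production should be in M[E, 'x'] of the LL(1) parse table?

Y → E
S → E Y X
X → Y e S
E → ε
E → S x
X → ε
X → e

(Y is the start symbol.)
E → ε, E → S x

To find M[E, 'x'], we find productions for E where 'x' is in the predict set (PREDICT(N → α) = (FIRST(α) \ {ε}) ∪ (FOLLOW(N) if α ⇒* ε)).

Relevant sets:
  FIRST(S) = { 'e', 'x', ε }
  FOLLOW(E) = { $, 'e', 'x' }

E → ε: PREDICT = { $, 'e', 'x' }
  'x' is in predict set, so this production goes in M[E, 'x']
E → S x: PREDICT = { 'e', 'x' }
  'x' is in predict set, so this production goes in M[E, 'x']

M[E, 'x'] = E → ε, E → S x  (a multiply-defined cell — the grammar is not LL(1))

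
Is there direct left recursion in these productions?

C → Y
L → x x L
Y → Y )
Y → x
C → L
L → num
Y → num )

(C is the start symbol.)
Yes, Y is left-recursive

Direct left recursion occurs when N → N α for some non-terminal N (the right-hand side begins with the left-hand side itself).

C → Y: starts with Y
L → x x L: starts with x
Y → Y ): LEFT RECURSIVE (starts with Y)
Y → x: starts with x
C → L: starts with L
L → num: starts with num
Y → num ): starts with num

The grammar has direct left recursion on: Y.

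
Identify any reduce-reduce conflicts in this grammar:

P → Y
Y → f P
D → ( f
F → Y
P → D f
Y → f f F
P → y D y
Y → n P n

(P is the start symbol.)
A reduce-reduce conflict occurs when an LR(0) state has two complete items [A → α .] and [B → β .] — both call for a reduction, and with no lookahead the parser cannot choose between them.

Augment with P' → P and build the canonical LR(0) collection (I0 = CLOSURE({[P' → . P]}), then GOTO on every symbol after a dot until no new states appear). It has 18 states:
  I0: { [D → . ( f], [P → . D f], [P → . Y], [P → . y D y], [P' → . P], [Y → . f P], [Y → . f f F], [Y → . n P n] }  — shift
  I1: { [D → ( . f] }  — shift
  I2: { [P → D . f] }  — shift
  I3: { [P' → P .] }  — accept
  I4: { [P → Y .] }  — reduce
  I5: { [D → . ( f], [P → . D f], [P → . Y], [P → . y D y], [Y → . f P], [Y → . f f F], [Y → . n P n], [Y → f . P], [Y → f . f F] }  — shift
  I6: { [D → . ( f], [P → . D f], [P → . Y], [P → . y D y], [Y → . f P], [Y → . f f F], [Y → . n P n], [Y → n . P n] }  — shift
  I7: { [D → . ( f], [P → y . D y] }  — shift
  I8: { [P → y D . y] }  — shift
  I9: { [P → y D y .] }  — reduce
  I10: { [Y → n P . n] }  — shift
  I11: { [Y → n P n .] }  — reduce
  I12: { [Y → f P .] }  — reduce
  I13: { [D → . ( f], [F → . Y], [P → . D f], [P → . Y], [P → . y D y], [Y → . f P], [Y → . f f F], [Y → . n P n], [Y → f . P], [Y → f . f F], [Y → f f . F] }  — shift
  I14: { [Y → f f F .] }  — reduce
  I15: { [F → Y .], [P → Y .] }  — 2 reduces
  I16: { [P → D f .] }  — reduce
  I17: { [D → ( f .] }  — reduce

I15 contains complete items [F → Y .], [P → Y .] — reduce-reduce conflict.

Answer: Yes — I15: [F → Y .] vs [P → Y .]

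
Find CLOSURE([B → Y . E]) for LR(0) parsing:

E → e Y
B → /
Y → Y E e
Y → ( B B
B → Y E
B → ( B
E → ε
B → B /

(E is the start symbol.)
{ [B → Y . E], [E → . e Y], [E → .] }

Start with: [B → Y . E]
  [B → Y . E] has the dot before E: add [E → . e Y], [E → .]
No further items can be added.

CLOSURE = { [B → Y . E], [E → . e Y], [E → .] }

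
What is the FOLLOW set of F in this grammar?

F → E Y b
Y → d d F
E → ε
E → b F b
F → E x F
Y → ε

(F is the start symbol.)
F is the start symbol, so $ ∈ FOLLOW(F).
In Y → d d F: F is at the end, add FOLLOW(Y)
In E → b F b: F is followed by b, add FIRST(b) \ {ε} = { 'b' }
In F → E x F: F is at the end; this adds FOLLOW(F) to itself — nothing new

The FOLLOW sets referred to above (computed the same way, to a fixed point):
  FOLLOW(Y) = { 'b' }

Taking the union: FOLLOW(F) = { $, 'b' }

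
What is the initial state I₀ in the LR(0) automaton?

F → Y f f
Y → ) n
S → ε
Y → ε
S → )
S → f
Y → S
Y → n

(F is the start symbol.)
First, augment the grammar with F' → F
I₀ = CLOSURE({ [F' → . F] }):
  [F' → . F] has the dot before F: add [F → . Y f f]
  [F → . Y f f] has the dot before Y: add [Y → . ) n], [Y → .], [Y → . S], [Y → . n]
  [Y → . S] has the dot before S: add [S → .], [S → . )], [S → . f]
No further items can be added.

I₀ = { [F → . Y f f], [F' → . F], [S → . )], [S → . f], [S → .], [Y → . ) n], [Y → . S], [Y → . n], [Y → .] }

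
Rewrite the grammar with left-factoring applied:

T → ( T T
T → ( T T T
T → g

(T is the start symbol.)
T → ( T T T'
T' → ε
T' → T
T → g

Left-factoring transforms A → αβ₁ | αβ₂ into A → αA' and A' → β₁ | β₂
(α is the longest common prefix among the alternatives). Repeat until
no nonterminal has two alternatives with a common prefix.

Round 1: T has alternatives sharing prefix '( T T'. Introduce T': T → ( T T T'
  Add: T' → ε
  Add: T' → T

No remaining common prefixes — done.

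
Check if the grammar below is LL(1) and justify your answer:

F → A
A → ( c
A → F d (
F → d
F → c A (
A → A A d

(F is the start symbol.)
No. Predict set conflict for F: { 'd' }

Relevant sets:
  FIRST(A) = { '(', 'c', 'd' }
  FIRST(F) = { '(', 'c', 'd' }

For F:
  PREDICT(F → A) = { '(', 'c', 'd' }
  PREDICT(F → d) = { 'd' }
  PREDICT(F → c A '(') = { 'c' }
For A:
  PREDICT(A → '(' c) = { '(' }
  PREDICT(A → F d '(') = { '(', 'c', 'd' }
  PREDICT(A → A A d) = { '(', 'c', 'd' }

Conflict found: Predict set conflict for F: { 'd' }
The grammar is NOT LL(1).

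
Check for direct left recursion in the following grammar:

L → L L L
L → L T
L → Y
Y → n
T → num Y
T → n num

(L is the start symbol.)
Yes, L is left-recursive

Direct left recursion occurs when N → N α for some non-terminal N (the right-hand side begins with the left-hand side itself).

L → L L L: LEFT RECURSIVE (starts with L)
L → L T: LEFT RECURSIVE (starts with L)
L → Y: starts with Y
Y → n: starts with n
T → num Y: starts with num
T → n num: starts with n

The grammar has direct left recursion on: L.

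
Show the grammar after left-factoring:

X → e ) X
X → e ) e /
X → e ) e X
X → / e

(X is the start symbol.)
Left-factoring transforms A → αβ₁ | αβ₂ into A → αA' and A' → β₁ | β₂
(α is the longest common prefix among the alternatives). Repeat until
no nonterminal has two alternatives with a common prefix.

Round 1: X has alternatives sharing prefix 'e )'. Introduce X': X → e ) X'
  Add: X' → X
  Add: X' → e /
  Add: X' → e X

Round 2: X' has alternatives sharing prefix 'e'. Introduce X'': X' → e X''
  Add: X'' → /
  Add: X'' → X

No remaining common prefixes — done.

Resulting grammar:
X → e ) X'
X' → X
X' → e X''
X'' → /
X'' → X
X → / e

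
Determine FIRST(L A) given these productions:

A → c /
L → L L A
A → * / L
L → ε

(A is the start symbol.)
FIRST sets of the non-terminals involved (from the grammar, by fixed-point iteration):
  FIRST(L) = { '*', 'c', ε }
  FIRST(A) = { '*', 'c' }

To compute FIRST(L A), process the symbols left to right:
Symbol L is a non-terminal. Add FIRST(L) \ {ε} = { '*', 'c' }
L is nullable (ε ∈ FIRST(L)), continue to the next symbol.
Symbol A is a non-terminal. Add FIRST(A) \ {ε} = { '*', 'c' }
A is not nullable (ε ∉ FIRST(A)), so stop here.
FIRST(L A) = { '*', 'c' }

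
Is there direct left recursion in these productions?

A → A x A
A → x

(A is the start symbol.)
Yes, A is left-recursive

Direct left recursion occurs when N → N α for some non-terminal N (the right-hand side begins with the left-hand side itself).

A → A x A: LEFT RECURSIVE (starts with A)
A → x: starts with x

The grammar has direct left recursion on: A.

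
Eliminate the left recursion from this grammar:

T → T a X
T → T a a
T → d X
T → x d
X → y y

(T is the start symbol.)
T → d X T'
T → x d T'
T' → a X T'
T' → a a T'
T' → ε
X → y y

T is directly left-recursive. The standard transformation for
  A → A α₁ | ... | A α_m | β₁ | ... | β_n
is
  A  → β₁ A' | ... | β_n A'
  A' → α₁ A' | ... | α_m A' | ε

T → d X becomes T → d X T'
T → x d becomes T → x d T'
T → T a X becomes T' → a X T'
T → T a a becomes T' → a a T'
Add T' → ε

Productions for other non-terminals are unchanged:
  X → y y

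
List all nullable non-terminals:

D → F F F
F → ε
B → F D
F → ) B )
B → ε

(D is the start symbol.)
{ 'B', 'D', 'F' }

A non-terminal is nullable if it can derive ε (the empty string): either it has an ε-production, or it has a production whose right-hand side consists entirely of nullable non-terminals.

ε-productions: F → ε, B → ε
So F, B are immediately nullable.
D → F F F: every symbol on the right is nullable, so D is nullable too.
Every non-terminal is now nullable.
Nullable = { 'B', 'D', 'F' }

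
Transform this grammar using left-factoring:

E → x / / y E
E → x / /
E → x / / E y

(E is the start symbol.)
Left-factoring transforms A → αβ₁ | αβ₂ into A → αA' and A' → β₁ | β₂
(α is the longest common prefix among the alternatives). Repeat until
no nonterminal has two alternatives with a common prefix.

Round 1: E has alternatives sharing prefix 'x / /'. Introduce E': E → x / / E'
  Add: E' → y E
  Add: E' → ε
  Add: E' → E y

No remaining common prefixes — done.

Resulting grammar:
E → x / / E'
E' → y E
E' → ε
E' → E y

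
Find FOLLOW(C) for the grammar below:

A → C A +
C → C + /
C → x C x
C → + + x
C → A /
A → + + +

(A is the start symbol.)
In A → C A +: C is followed by A '+', add FIRST(A '+') \ {ε} = { '+', 'x' }
In C → C + /: C is followed by '+' '/', add FIRST('+' '/') \ {ε} = { '+' }
In C → x C x: C is followed by x, add FIRST(x) \ {ε} = { 'x' }

Taking the union: FOLLOW(C) = { '+', 'x' }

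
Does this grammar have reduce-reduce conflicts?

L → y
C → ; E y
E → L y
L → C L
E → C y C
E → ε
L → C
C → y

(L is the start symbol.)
Yes — I4: [C → y .] vs [L → y .]; I11: [C → y .] vs [L → y .]

A reduce-reduce conflict occurs when an LR(0) state has two complete items [A → α .] and [B → β .] — both call for a reduction, and with no lookahead the parser cannot choose between them.

Augment with L' → L and build the canonical LR(0) collection (I0 = CLOSURE({[L' → . L]}), then GOTO on every symbol after a dot until no new states appear). It has 14 states:
  I0: { [C → . ; E y], [C → . y], [L → . C L], [L → . C], [L → . y], [L' → . L] }  — shift
  I1: { [C → . ; E y], [C → . y], [C → ; . E y], [E → . C y C], [E → . L y], [E → .], [L → . C L], [L → . C], [L → . y] }  — shift, reduce
  I2: { [C → . ; E y], [C → . y], [L → . C L], [L → . C], [L → . y], [L → C . L], [L → C .] }  — shift, reduce
  I3: { [L' → L .] }  — accept
  I4: { [C → y .], [L → y .] }  — 2 reduces
  I5: { [L → C L .] }  — reduce
  I6: { [C → . ; E y], [C → . y], [E → C . y C], [L → . C L], [L → . C], [L → . y], [L → C . L], [L → C .] }  — shift, reduce
  I7: { [C → ; E . y] }  — shift
  I8: { [E → L . y] }  — shift
  I9: { [E → L y .] }  — reduce
  I10: { [C → ; E y .] }  — reduce
  I11: { [C → . ; E y], [C → . y], [C → y .], [E → C y . C], [L → y .] }  — shift, 2 reduces
  I12: { [E → C y C .] }  — reduce
  I13: { [C → y .] }  — reduce

I4 contains complete items [C → y .], [L → y .] — reduce-reduce conflict.
I11 contains complete items [C → y .], [L → y .] — reduce-reduce conflict.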